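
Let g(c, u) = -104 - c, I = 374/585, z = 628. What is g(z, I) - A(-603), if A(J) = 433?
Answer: -1165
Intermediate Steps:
I = 374/585 (I = 374*(1/585) = 374/585 ≈ 0.63932)
g(z, I) - A(-603) = (-104 - 1*628) - 1*433 = (-104 - 628) - 433 = -732 - 433 = -1165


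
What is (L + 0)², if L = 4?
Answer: 16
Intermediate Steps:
(L + 0)² = (4 + 0)² = 4² = 16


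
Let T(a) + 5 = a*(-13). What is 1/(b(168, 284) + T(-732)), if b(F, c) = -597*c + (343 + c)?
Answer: -1/159410 ≈ -6.2731e-6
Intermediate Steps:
b(F, c) = 343 - 596*c
T(a) = -5 - 13*a (T(a) = -5 + a*(-13) = -5 - 13*a)
1/(b(168, 284) + T(-732)) = 1/((343 - 596*284) + (-5 - 13*(-732))) = 1/((343 - 169264) + (-5 + 9516)) = 1/(-168921 + 9511) = 1/(-159410) = -1/159410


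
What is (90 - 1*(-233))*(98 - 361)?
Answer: -84949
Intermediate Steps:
(90 - 1*(-233))*(98 - 361) = (90 + 233)*(-263) = 323*(-263) = -84949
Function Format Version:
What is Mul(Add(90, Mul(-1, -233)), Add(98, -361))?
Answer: -84949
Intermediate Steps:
Mul(Add(90, Mul(-1, -233)), Add(98, -361)) = Mul(Add(90, 233), -263) = Mul(323, -263) = -84949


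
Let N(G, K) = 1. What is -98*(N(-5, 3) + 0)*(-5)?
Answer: 490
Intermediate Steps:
-98*(N(-5, 3) + 0)*(-5) = -98*(1 + 0)*(-5) = -98*(-5) = 490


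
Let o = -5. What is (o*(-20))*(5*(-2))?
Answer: -1000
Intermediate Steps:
(o*(-20))*(5*(-2)) = (-5*(-20))*(5*(-2)) = 100*(-10) = -1000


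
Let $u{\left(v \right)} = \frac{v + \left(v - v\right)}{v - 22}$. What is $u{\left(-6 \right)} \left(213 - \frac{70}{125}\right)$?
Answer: $\frac{15933}{350} \approx 45.523$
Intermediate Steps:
$u{\left(v \right)} = \frac{v}{-22 + v}$ ($u{\left(v \right)} = \frac{v + 0}{-22 + v} = \frac{v}{-22 + v}$)
$u{\left(-6 \right)} \left(213 - \frac{70}{125}\right) = - \frac{6}{-22 - 6} \left(213 - \frac{70}{125}\right) = - \frac{6}{-28} \left(213 - \frac{14}{25}\right) = \left(-6\right) \left(- \frac{1}{28}\right) \left(213 - \frac{14}{25}\right) = \frac{3}{14} \cdot \frac{5311}{25} = \frac{15933}{350}$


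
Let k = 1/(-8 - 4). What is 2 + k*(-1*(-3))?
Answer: 7/4 ≈ 1.7500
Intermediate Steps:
k = -1/12 (k = 1/(-12) = -1/12 ≈ -0.083333)
2 + k*(-1*(-3)) = 2 - (-1)*(-3)/12 = 2 - 1/12*3 = 2 - ¼ = 7/4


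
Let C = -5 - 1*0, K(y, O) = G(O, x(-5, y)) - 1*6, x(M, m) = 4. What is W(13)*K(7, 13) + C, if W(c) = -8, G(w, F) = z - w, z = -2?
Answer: 163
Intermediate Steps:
G(w, F) = -2 - w
K(y, O) = -8 - O (K(y, O) = (-2 - O) - 1*6 = (-2 - O) - 6 = -8 - O)
C = -5 (C = -5 + 0 = -5)
W(13)*K(7, 13) + C = -8*(-8 - 1*13) - 5 = -8*(-8 - 13) - 5 = -8*(-21) - 5 = 168 - 5 = 163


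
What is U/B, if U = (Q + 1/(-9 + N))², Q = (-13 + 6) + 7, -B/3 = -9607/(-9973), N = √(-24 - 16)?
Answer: -9973*I/(1037556*√10 + 1181661*I) ≈ -0.00096901 - 0.0026906*I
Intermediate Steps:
N = 2*I*√10 (N = √(-40) = 2*I*√10 ≈ 6.3246*I)
B = -28821/9973 (B = -(-28821)/(-9973) = -(-28821)*(-1)/9973 = -3*9607/9973 = -28821/9973 ≈ -2.8899)
Q = 0 (Q = -7 + 7 = 0)
U = (-9 + 2*I*√10)⁻² (U = (0 + 1/(-9 + 2*I*√10))² = (1/(-9 + 2*I*√10))² = (-9 + 2*I*√10)⁻² ≈ 0.0028004 + 0.0077756*I)
U/B = (I/(36*√10 + 41*I))/(-28821/9973) = (I/(36*√10 + 41*I))*(-9973/28821) = -9973*I/(28821*(36*√10 + 41*I))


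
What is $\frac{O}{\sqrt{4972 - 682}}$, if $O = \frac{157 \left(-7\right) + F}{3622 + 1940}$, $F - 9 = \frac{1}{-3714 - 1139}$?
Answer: $- \frac{17119 \sqrt{4290}}{374748660} \approx -0.002992$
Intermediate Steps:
$F = \frac{43676}{4853}$ ($F = 9 + \frac{1}{-3714 - 1139} = 9 + \frac{1}{-4853} = 9 - \frac{1}{4853} = \frac{43676}{4853} \approx 8.9998$)
$O = - \frac{17119}{87354}$ ($O = \frac{157 \left(-7\right) + \frac{43676}{4853}}{3622 + 1940} = \frac{-1099 + \frac{43676}{4853}}{5562} = \left(- \frac{5289771}{4853}\right) \frac{1}{5562} = - \frac{17119}{87354} \approx -0.19597$)
$\frac{O}{\sqrt{4972 - 682}} = - \frac{17119}{87354 \sqrt{4972 - 682}} = - \frac{17119}{87354 \sqrt{4290}} = - \frac{17119 \frac{\sqrt{4290}}{4290}}{87354} = - \frac{17119 \sqrt{4290}}{374748660}$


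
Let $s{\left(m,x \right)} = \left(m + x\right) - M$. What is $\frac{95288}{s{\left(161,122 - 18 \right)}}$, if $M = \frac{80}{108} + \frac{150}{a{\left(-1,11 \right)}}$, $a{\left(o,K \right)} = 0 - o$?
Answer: $\frac{2572776}{3085} \approx 833.96$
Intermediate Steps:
$a{\left(o,K \right)} = - o$
$M = \frac{4070}{27}$ ($M = \frac{80}{108} + \frac{150}{\left(-1\right) \left(-1\right)} = 80 \cdot \frac{1}{108} + \frac{150}{1} = \frac{20}{27} + 150 \cdot 1 = \frac{20}{27} + 150 = \frac{4070}{27} \approx 150.74$)
$s{\left(m,x \right)} = - \frac{4070}{27} + m + x$ ($s{\left(m,x \right)} = \left(m + x\right) - \frac{4070}{27} = - \frac{4070}{27} + m + x$)
$\frac{95288}{s{\left(161,122 - 18 \right)}} = \frac{95288}{- \frac{4070}{27} + 161 + \left(122 - 18\right)} = \frac{95288}{- \frac{4070}{27} + 161 + 104} = \frac{95288}{\frac{3085}{27}} = 95288 \cdot \frac{27}{3085} = \frac{2572776}{3085}$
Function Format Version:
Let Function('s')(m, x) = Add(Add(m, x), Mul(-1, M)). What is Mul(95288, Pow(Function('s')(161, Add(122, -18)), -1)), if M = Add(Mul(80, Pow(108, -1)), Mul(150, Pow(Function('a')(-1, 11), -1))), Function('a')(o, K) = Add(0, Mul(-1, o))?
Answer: Rational(2572776, 3085) ≈ 833.96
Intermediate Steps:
Function('a')(o, K) = Mul(-1, o)
M = Rational(4070, 27) (M = Add(Mul(80, Pow(108, -1)), Mul(150, Pow(Mul(-1, -1), -1))) = Add(Mul(80, Rational(1, 108)), Mul(150, Pow(1, -1))) = Add(Rational(20, 27), Mul(150, 1)) = Add(Rational(20, 27), 150) = Rational(4070, 27) ≈ 150.74)
Function('s')(m, x) = Add(Rational(-4070, 27), m, x) (Function('s')(m, x) = Add(Add(m, x), Mul(-1, Rational(4070, 27))) = Add(Add(m, x), Rational(-4070, 27)) = Add(Rational(-4070, 27), m, x))
Mul(95288, Pow(Function('s')(161, Add(122, -18)), -1)) = Mul(95288, Pow(Add(Rational(-4070, 27), 161, Add(122, -18)), -1)) = Mul(95288, Pow(Add(Rational(-4070, 27), 161, 104), -1)) = Mul(95288, Pow(Rational(3085, 27), -1)) = Mul(95288, Rational(27, 3085)) = Rational(2572776, 3085)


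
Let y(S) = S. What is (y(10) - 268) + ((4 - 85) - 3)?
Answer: -342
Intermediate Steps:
(y(10) - 268) + ((4 - 85) - 3) = (10 - 268) + ((4 - 85) - 3) = -258 + (-81 - 3) = -258 - 84 = -342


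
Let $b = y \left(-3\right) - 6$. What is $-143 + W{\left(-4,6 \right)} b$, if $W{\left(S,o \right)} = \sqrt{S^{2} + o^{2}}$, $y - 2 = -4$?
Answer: $-143$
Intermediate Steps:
$y = -2$ ($y = 2 - 4 = -2$)
$b = 0$ ($b = \left(-2\right) \left(-3\right) - 6 = 6 - 6 = 0$)
$-143 + W{\left(-4,6 \right)} b = -143 + \sqrt{\left(-4\right)^{2} + 6^{2}} \cdot 0 = -143 + \sqrt{16 + 36} \cdot 0 = -143 + \sqrt{52} \cdot 0 = -143 + 2 \sqrt{13} \cdot 0 = -143 + 0 = -143$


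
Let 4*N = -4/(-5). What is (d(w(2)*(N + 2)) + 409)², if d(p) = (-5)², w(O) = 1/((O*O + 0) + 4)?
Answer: 188356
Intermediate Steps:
N = ⅕ (N = (-4/(-5))/4 = (-4*(-⅕))/4 = (¼)*(⅘) = ⅕ ≈ 0.20000)
w(O) = 1/(4 + O²) (w(O) = 1/((O² + 0) + 4) = 1/(O² + 4) = 1/(4 + O²))
d(p) = 25
(d(w(2)*(N + 2)) + 409)² = (25 + 409)² = 434² = 188356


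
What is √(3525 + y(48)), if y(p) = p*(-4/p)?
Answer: √3521 ≈ 59.338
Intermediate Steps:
y(p) = -4
√(3525 + y(48)) = √(3525 - 4) = √3521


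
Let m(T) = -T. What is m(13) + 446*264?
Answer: 117731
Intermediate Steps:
m(13) + 446*264 = -1*13 + 446*264 = -13 + 117744 = 117731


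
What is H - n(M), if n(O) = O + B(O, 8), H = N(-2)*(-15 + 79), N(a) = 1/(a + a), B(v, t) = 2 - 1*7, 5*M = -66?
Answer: 11/5 ≈ 2.2000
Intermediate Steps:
M = -66/5 (M = (1/5)*(-66) = -66/5 ≈ -13.200)
B(v, t) = -5 (B(v, t) = 2 - 7 = -5)
N(a) = 1/(2*a)
H = -16 (H = ((1/2)/(-2))*(-15 + 79) = ((1/2)*(-1/2))*64 = -1/4*64 = -16)
n(O) = -5 + O (n(O) = O - 5 = -5 + O)
H - n(M) = -16 - (-5 - 66/5) = -16 - 1*(-91/5) = -16 + 91/5 = 11/5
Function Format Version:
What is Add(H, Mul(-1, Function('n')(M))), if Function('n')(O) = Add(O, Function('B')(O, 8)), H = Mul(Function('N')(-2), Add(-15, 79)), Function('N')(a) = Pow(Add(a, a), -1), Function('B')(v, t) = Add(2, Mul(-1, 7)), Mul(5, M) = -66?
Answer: Rational(11, 5) ≈ 2.2000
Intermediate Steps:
M = Rational(-66, 5) (M = Mul(Rational(1, 5), -66) = Rational(-66, 5) ≈ -13.200)
Function('B')(v, t) = -5 (Function('B')(v, t) = Add(2, -7) = -5)
Function('N')(a) = Mul(Rational(1, 2), Pow(a, -1)) (Function('N')(a) = Pow(Mul(2, a), -1) = Mul(Rational(1, 2), Pow(a, -1)))
H = -16 (H = Mul(Mul(Rational(1, 2), Pow(-2, -1)), Add(-15, 79)) = Mul(Mul(Rational(1, 2), Rational(-1, 2)), 64) = Mul(Rational(-1, 4), 64) = -16)
Function('n')(O) = Add(-5, O) (Function('n')(O) = Add(O, -5) = Add(-5, O))
Add(H, Mul(-1, Function('n')(M))) = Add(-16, Mul(-1, Add(-5, Rational(-66, 5)))) = Add(-16, Mul(-1, Rational(-91, 5))) = Add(-16, Rational(91, 5)) = Rational(11, 5)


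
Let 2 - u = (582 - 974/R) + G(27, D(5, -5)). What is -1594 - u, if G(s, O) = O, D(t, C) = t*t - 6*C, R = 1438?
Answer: -690008/719 ≈ -959.68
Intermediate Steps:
D(t, C) = t² - 6*C
u = -456078/719 (u = 2 - ((582 - 974/1438) + (5² - 6*(-5))) = 2 - ((582 - 974*1/1438) + (25 + 30)) = 2 - ((582 - 487/719) + 55) = 2 - (417971/719 + 55) = 2 - 1*457516/719 = 2 - 457516/719 = -456078/719 ≈ -634.32)
-1594 - u = -1594 - 1*(-456078/719) = -1594 + 456078/719 = -690008/719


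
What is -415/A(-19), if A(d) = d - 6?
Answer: 83/5 ≈ 16.600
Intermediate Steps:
A(d) = -6 + d
-415/A(-19) = -415/(-6 - 19) = -415/(-25) = -415*(-1/25) = 83/5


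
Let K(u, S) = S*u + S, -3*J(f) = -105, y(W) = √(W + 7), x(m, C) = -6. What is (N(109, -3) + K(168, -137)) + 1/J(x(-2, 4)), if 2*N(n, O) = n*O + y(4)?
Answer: -1632153/70 + √11/2 ≈ -23315.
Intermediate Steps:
y(W) = √(7 + W)
J(f) = 35 (J(f) = -⅓*(-105) = 35)
N(n, O) = √11/2 + O*n/2 (N(n, O) = (n*O + √(7 + 4))/2 = (O*n + √11)/2 = (√11 + O*n)/2 = √11/2 + O*n/2)
K(u, S) = S + S*u
(N(109, -3) + K(168, -137)) + 1/J(x(-2, 4)) = ((√11/2 + (½)*(-3)*109) - 137*(1 + 168)) + 1/35 = ((√11/2 - 327/2) - 137*169) + 1/35 = ((-327/2 + √11/2) - 23153) + 1/35 = (-46633/2 + √11/2) + 1/35 = -1632153/70 + √11/2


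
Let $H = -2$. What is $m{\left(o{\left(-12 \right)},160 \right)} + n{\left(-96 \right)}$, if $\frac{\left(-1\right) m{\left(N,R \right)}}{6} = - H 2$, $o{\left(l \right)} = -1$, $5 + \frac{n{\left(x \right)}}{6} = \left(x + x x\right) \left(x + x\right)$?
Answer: $-10506294$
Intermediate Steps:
$n{\left(x \right)} = -30 + 12 x \left(x + x^{2}\right)$ ($n{\left(x \right)} = -30 + 6 \left(x + x x\right) \left(x + x\right) = -30 + 6 \left(x + x^{2}\right) 2 x = -30 + 6 \cdot 2 x \left(x + x^{2}\right) = -30 + 12 x \left(x + x^{2}\right)$)
$m{\left(N,R \right)} = -24$ ($m{\left(N,R \right)} = - 6 \left(-1\right) \left(-2\right) 2 = - 6 \cdot 2 \cdot 2 = \left(-6\right) 4 = -24$)
$m{\left(o{\left(-12 \right)},160 \right)} + n{\left(-96 \right)} = -24 + \left(-30 + 12 \left(-96\right)^{2} + 12 \left(-96\right)^{3}\right) = -24 + \left(-30 + 12 \cdot 9216 + 12 \left(-884736\right)\right) = -24 - 10506270 = -10506294$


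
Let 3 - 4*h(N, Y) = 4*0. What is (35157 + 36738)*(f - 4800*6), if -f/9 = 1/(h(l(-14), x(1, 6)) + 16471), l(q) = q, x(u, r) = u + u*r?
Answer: -136424043500220/65887 ≈ -2.0706e+9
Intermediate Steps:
x(u, r) = u + r*u
h(N, Y) = ¾ (h(N, Y) = ¾ - 0 = ¾ - ¼*0 = ¾ + 0 = ¾)
f = -36/65887 (f = -9/(¾ + 16471) = -9/65887/4 = -9*4/65887 = -36/65887 ≈ -0.00054639)
(35157 + 36738)*(f - 4800*6) = (35157 + 36738)*(-36/65887 - 4800*6) = 71895*(-36/65887 - 28800) = 71895*(-1897545636/65887) = -136424043500220/65887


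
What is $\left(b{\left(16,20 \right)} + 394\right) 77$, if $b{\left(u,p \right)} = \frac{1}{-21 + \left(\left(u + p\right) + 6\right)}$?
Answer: $\frac{91025}{3} \approx 30342.0$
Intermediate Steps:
$b{\left(u,p \right)} = \frac{1}{-15 + p + u}$ ($b{\left(u,p \right)} = \frac{1}{-21 + \left(\left(p + u\right) + 6\right)} = \frac{1}{-21 + \left(6 + p + u\right)} = \frac{1}{-15 + p + u}$)
$\left(b{\left(16,20 \right)} + 394\right) 77 = \left(\frac{1}{-15 + 20 + 16} + 394\right) 77 = \left(\frac{1}{21} + 394\right) 77 = \frac{8275}{21} \cdot 77 = \frac{91025}{3}$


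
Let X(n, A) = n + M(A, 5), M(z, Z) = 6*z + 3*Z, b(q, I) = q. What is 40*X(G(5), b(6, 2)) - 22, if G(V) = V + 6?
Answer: 2458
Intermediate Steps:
M(z, Z) = 3*Z + 6*z
G(V) = 6 + V
X(n, A) = 15 + n + 6*A (X(n, A) = n + (3*5 + 6*A) = n + (15 + 6*A) = 15 + n + 6*A)
40*X(G(5), b(6, 2)) - 22 = 40*(15 + (6 + 5) + 6*6) - 22 = 40*(15 + 11 + 36) - 22 = 40*62 - 22 = 2480 - 22 = 2458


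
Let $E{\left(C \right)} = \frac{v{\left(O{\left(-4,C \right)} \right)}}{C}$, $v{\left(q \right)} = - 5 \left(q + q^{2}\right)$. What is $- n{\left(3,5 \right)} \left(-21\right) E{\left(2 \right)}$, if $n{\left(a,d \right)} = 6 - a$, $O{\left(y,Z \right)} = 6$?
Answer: $-6615$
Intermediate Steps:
$v{\left(q \right)} = - 5 q - 5 q^{2}$
$E{\left(C \right)} = - \frac{210}{C}$ ($E{\left(C \right)} = \frac{\left(-5\right) 6 \left(1 + 6\right)}{C} = \frac{\left(-5\right) 6 \cdot 7}{C} = - \frac{210}{C}$)
$- n{\left(3,5 \right)} \left(-21\right) E{\left(2 \right)} = - (6 - 3) \left(-21\right) \left(- \frac{210}{2}\right) = - (6 - 3) \left(-21\right) \left(\left(-210\right) \frac{1}{2}\right) = \left(-1\right) 3 \left(-21\right) \left(-105\right) = \left(-3\right) \left(-21\right) \left(-105\right) = 63 \left(-105\right) = -6615$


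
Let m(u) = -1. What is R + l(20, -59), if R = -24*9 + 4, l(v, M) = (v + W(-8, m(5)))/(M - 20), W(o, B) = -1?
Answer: -16767/79 ≈ -212.24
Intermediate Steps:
l(v, M) = (-1 + v)/(-20 + M) (l(v, M) = (v - 1)/(M - 20) = (-1 + v)/(-20 + M))
R = -212 (R = -216 + 4 = -212)
R + l(20, -59) = -212 + (-1 + 20)/(-20 - 59) = -212 + 19/(-79) = -212 - 1/79*19 = -212 - 19/79 = -16767/79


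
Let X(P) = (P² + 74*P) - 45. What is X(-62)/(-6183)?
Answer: 263/2061 ≈ 0.12761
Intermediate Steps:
X(P) = -45 + P² + 74*P
X(-62)/(-6183) = (-45 + (-62)² + 74*(-62))/(-6183) = (-45 + 3844 - 4588)*(-1/6183) = -789*(-1/6183) = 263/2061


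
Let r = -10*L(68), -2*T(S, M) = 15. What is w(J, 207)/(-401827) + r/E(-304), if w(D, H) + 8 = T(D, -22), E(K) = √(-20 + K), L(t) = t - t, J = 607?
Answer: 31/803654 ≈ 3.8574e-5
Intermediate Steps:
L(t) = 0
T(S, M) = -15/2 (T(S, M) = -½*15 = -15/2)
r = 0 (r = -10*0 = 0)
w(D, H) = -31/2 (w(D, H) = -8 - 15/2 = -31/2)
w(J, 207)/(-401827) + r/E(-304) = -31/2/(-401827) + 0/(√(-20 - 304)) = -31/2*(-1/401827) + 0/(√(-324)) = 31/803654 + 0/((18*I)) = 31/803654 + 0*(-I/18) = 31/803654 + 0 = 31/803654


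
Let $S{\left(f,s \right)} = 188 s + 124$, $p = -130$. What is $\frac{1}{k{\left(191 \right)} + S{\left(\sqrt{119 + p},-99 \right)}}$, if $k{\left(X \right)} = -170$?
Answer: $- \frac{1}{18658} \approx -5.3596 \cdot 10^{-5}$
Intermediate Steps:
$S{\left(f,s \right)} = 124 + 188 s$
$\frac{1}{k{\left(191 \right)} + S{\left(\sqrt{119 + p},-99 \right)}} = \frac{1}{-170 + \left(124 + 188 \left(-99\right)\right)} = \frac{1}{-170 + \left(124 - 18612\right)} = \frac{1}{-170 - 18488} = \frac{1}{-18658} = - \frac{1}{18658}$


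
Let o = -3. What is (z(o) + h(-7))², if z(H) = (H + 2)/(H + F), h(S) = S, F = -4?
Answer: 2304/49 ≈ 47.020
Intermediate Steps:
z(H) = (2 + H)/(-4 + H) (z(H) = (H + 2)/(H - 4) = (2 + H)/(-4 + H))
(z(o) + h(-7))² = ((2 - 3)/(-4 - 3) - 7)² = (-1/(-7) - 7)² = (-⅐*(-1) - 7)² = (⅐ - 7)² = (-48/7)² = 2304/49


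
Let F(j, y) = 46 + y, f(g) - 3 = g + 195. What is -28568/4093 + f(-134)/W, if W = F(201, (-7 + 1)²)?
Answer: -1040312/167813 ≈ -6.1992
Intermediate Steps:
f(g) = 198 + g (f(g) = 3 + (g + 195) = 3 + (195 + g) = 198 + g)
W = 82 (W = 46 + (-7 + 1)² = 46 + (-6)² = 46 + 36 = 82)
-28568/4093 + f(-134)/W = -28568/4093 + (198 - 134)/82 = -28568*1/4093 + 64*(1/82) = -28568/4093 + 32/41 = -1040312/167813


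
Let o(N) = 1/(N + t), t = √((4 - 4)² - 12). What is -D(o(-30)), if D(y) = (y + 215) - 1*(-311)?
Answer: -79947/152 + I*√3/456 ≈ -525.97 + 0.0037984*I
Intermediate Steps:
t = 2*I*√3 (t = √(0² - 12) = √(0 - 12) = √(-12) = 2*I*√3 ≈ 3.4641*I)
o(N) = 1/(N + 2*I*√3)
D(y) = 526 + y (D(y) = (215 + y) + 311 = 526 + y)
-D(o(-30)) = -(526 + 1/(-30 + 2*I*√3)) = -526 - 1/(-30 + 2*I*√3)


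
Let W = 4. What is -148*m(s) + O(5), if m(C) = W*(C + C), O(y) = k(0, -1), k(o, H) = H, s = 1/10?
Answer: -597/5 ≈ -119.40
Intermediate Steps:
s = ⅒ ≈ 0.10000
O(y) = -1
m(C) = 8*C (m(C) = 4*(C + C) = 4*(2*C) = 8*C)
-148*m(s) + O(5) = -1184/10 - 1 = -148*⅘ - 1 = -592/5 - 1 = -597/5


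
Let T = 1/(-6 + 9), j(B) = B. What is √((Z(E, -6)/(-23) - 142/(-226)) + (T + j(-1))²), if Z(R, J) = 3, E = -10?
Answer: √57287158/7797 ≈ 0.97074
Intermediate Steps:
T = ⅓ (T = 1/3 = ⅓ ≈ 0.33333)
√((Z(E, -6)/(-23) - 142/(-226)) + (T + j(-1))²) = √((3/(-23) - 142/(-226)) + (⅓ - 1)²) = √((3*(-1/23) - 142*(-1/226)) + (-⅔)²) = √((-3/23 + 71/113) + 4/9) = √(1294/2599 + 4/9) = √(22042/23391) = √57287158/7797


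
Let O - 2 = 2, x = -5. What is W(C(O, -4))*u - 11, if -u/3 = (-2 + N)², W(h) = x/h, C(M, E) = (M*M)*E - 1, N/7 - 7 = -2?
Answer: -3410/13 ≈ -262.31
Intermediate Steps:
N = 35 (N = 49 + 7*(-2) = 49 - 14 = 35)
O = 4 (O = 2 + 2 = 4)
C(M, E) = -1 + E*M² (C(M, E) = M²*E - 1 = E*M² - 1 = -1 + E*M²)
W(h) = -5/h
u = -3267 (u = -3*(-2 + 35)² = -3*33² = -3*1089 = -3267)
W(C(O, -4))*u - 11 = -5/(-1 - 4*4²)*(-3267) - 11 = -5/(-1 - 4*16)*(-3267) - 11 = -5/(-1 - 64)*(-3267) - 11 = -5/(-65)*(-3267) - 11 = -5*(-1/65)*(-3267) - 11 = (1/13)*(-3267) - 11 = -3267/13 - 11 = -3410/13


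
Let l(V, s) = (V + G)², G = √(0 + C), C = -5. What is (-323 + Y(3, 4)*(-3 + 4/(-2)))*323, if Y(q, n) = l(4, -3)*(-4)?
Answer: -33269 + 51680*I*√5 ≈ -33269.0 + 1.1556e+5*I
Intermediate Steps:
G = I*√5 (G = √(0 - 5) = √(-5) = I*√5 ≈ 2.2361*I)
l(V, s) = (V + I*√5)²
Y(q, n) = -4*(4 + I*√5)² (Y(q, n) = (4 + I*√5)²*(-4) = -4*(4 + I*√5)²)
(-323 + Y(3, 4)*(-3 + 4/(-2)))*323 = (-323 + (-44 - 32*I*√5)*(-3 + 4/(-2)))*323 = (-323 + (-44 - 32*I*√5)*(-3 + 4*(-½)))*323 = (-323 + (-44 - 32*I*√5)*(-3 - 2))*323 = (-323 + (-44 - 32*I*√5)*(-5))*323 = (-323 + (220 + 160*I*√5))*323 = (-103 + 160*I*√5)*323 = -33269 + 51680*I*√5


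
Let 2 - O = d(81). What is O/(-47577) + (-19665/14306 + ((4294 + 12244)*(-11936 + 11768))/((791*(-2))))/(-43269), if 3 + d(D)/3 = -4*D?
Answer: -2952598389977/48230469048306 ≈ -0.061219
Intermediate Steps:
d(D) = -9 - 12*D (d(D) = -9 + 3*(-4*D) = -9 - 12*D)
O = 983 (O = 2 - (-9 - 12*81) = 2 - (-9 - 972) = 2 - 1*(-981) = 2 + 981 = 983)
O/(-47577) + (-19665/14306 + ((4294 + 12244)*(-11936 + 11768))/((791*(-2))))/(-43269) = 983/(-47577) + (-19665/14306 + ((4294 + 12244)*(-11936 + 11768))/((791*(-2))))/(-43269) = 983*(-1/47577) + (-19665*1/14306 + (16538*(-168))/(-1582))*(-1/43269) = -983/47577 + (-855/622 - 2778384*(-1/1582))*(-1/43269) = -983/47577 + (-855/622 + 198456/113)*(-1/43269) = -983/47577 + (123343017/70286)*(-1/43269) = -983/47577 - 41114339/1013734978 = -2952598389977/48230469048306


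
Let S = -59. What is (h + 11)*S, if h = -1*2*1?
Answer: -531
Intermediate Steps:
h = -2 (h = -2*1 = -2)
(h + 11)*S = (-2 + 11)*(-59) = 9*(-59) = -531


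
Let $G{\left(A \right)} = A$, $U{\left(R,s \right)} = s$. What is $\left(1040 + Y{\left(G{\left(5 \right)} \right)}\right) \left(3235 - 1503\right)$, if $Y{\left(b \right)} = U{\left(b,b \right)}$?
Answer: $1809940$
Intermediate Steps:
$Y{\left(b \right)} = b$
$\left(1040 + Y{\left(G{\left(5 \right)} \right)}\right) \left(3235 - 1503\right) = \left(1040 + 5\right) \left(3235 - 1503\right) = 1045 \cdot 1732 = 1809940$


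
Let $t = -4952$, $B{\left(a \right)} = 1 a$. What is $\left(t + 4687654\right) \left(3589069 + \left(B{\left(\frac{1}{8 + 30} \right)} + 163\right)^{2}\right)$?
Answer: $\frac{643377827851369}{38} \approx 1.6931 \cdot 10^{13}$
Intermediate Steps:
$B{\left(a \right)} = a$
$\left(t + 4687654\right) \left(3589069 + \left(B{\left(\frac{1}{8 + 30} \right)} + 163\right)^{2}\right) = \left(-4952 + 4687654\right) \left(3589069 + \left(\frac{1}{8 + 30} + 163\right)^{2}\right) = 4682702 \left(3589069 + \left(\frac{1}{38} + 163\right)^{2}\right) = 4682702 \left(3589069 + \left(\frac{6195}{38}\right)^{2}\right) = 4682702 \left(3589069 + \frac{38378025}{1444}\right) = 4682702 \cdot \frac{5220993661}{1444} = \frac{643377827851369}{38}$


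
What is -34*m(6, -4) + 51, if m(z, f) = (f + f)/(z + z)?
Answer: 221/3 ≈ 73.667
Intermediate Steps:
m(z, f) = f/z (m(z, f) = (2*f)/((2*z)) = (2*f)*(1/(2*z)) = f/z)
-34*m(6, -4) + 51 = -(-136)/6 + 51 = -34*(-⅔) + 51 = 68/3 + 51 = 221/3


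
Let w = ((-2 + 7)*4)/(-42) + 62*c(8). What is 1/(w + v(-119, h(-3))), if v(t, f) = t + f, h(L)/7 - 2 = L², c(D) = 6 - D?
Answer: -21/3496 ≈ -0.0060069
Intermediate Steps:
h(L) = 14 + 7*L²
v(t, f) = f + t
w = -2614/21 (w = ((-2 + 7)*4)/(-42) + 62*(6 - 1*8) = (5*4)*(-1/42) + 62*(6 - 8) = 20*(-1/42) + 62*(-2) = -10/21 - 124 = -2614/21 ≈ -124.48)
1/(w + v(-119, h(-3))) = 1/(-2614/21 + ((14 + 7*(-3)²) - 119)) = 1/(-2614/21 + ((14 + 7*9) - 119)) = 1/(-2614/21 + ((14 + 63) - 119)) = 1/(-2614/21 + (77 - 119)) = 1/(-2614/21 - 42) = 1/(-3496/21) = -21/3496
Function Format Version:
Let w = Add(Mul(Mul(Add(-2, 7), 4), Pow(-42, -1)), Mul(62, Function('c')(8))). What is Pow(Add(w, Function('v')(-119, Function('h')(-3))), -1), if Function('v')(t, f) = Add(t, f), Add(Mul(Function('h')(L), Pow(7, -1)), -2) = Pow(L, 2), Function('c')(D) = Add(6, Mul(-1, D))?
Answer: Rational(-21, 3496) ≈ -0.0060069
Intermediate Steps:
Function('h')(L) = Add(14, Mul(7, Pow(L, 2)))
Function('v')(t, f) = Add(f, t)
w = Rational(-2614, 21) (w = Add(Mul(Mul(Add(-2, 7), 4), Pow(-42, -1)), Mul(62, Add(6, Mul(-1, 8)))) = Add(Mul(Mul(5, 4), Rational(-1, 42)), Mul(62, Add(6, -8))) = Add(Mul(20, Rational(-1, 42)), Mul(62, -2)) = Add(Rational(-10, 21), -124) = Rational(-2614, 21) ≈ -124.48)
Pow(Add(w, Function('v')(-119, Function('h')(-3))), -1) = Pow(Add(Rational(-2614, 21), Add(Add(14, Mul(7, Pow(-3, 2))), -119)), -1) = Pow(Add(Rational(-2614, 21), Add(Add(14, Mul(7, 9)), -119)), -1) = Pow(Add(Rational(-2614, 21), Add(Add(14, 63), -119)), -1) = Pow(Add(Rational(-2614, 21), Add(77, -119)), -1) = Pow(Add(Rational(-2614, 21), -42), -1) = Pow(Rational(-3496, 21), -1) = Rational(-21, 3496)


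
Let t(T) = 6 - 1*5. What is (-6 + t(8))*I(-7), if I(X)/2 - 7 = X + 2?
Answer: -20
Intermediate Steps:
t(T) = 1 (t(T) = 6 - 5 = 1)
I(X) = 18 + 2*X (I(X) = 14 + 2*(X + 2) = 14 + 2*(2 + X) = 14 + (4 + 2*X) = 18 + 2*X)
(-6 + t(8))*I(-7) = (-6 + 1)*(18 + 2*(-7)) = -5*(18 - 14) = -5*4 = -20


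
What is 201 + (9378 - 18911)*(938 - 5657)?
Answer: 44986428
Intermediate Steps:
201 + (9378 - 18911)*(938 - 5657) = 201 - 9533*(-4719) = 201 + 44986227 = 44986428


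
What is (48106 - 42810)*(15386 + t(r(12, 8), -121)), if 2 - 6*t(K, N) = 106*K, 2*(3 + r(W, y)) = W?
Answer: 243616000/3 ≈ 8.1205e+7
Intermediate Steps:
r(W, y) = -3 + W/2
t(K, N) = ⅓ - 53*K/3
(48106 - 42810)*(15386 + t(r(12, 8), -121)) = (48106 - 42810)*(15386 + (⅓ - 53*(-3 + (½)*12)/3)) = 5296*(15386 + (⅓ - 53*(-3 + 6)/3)) = 5296*(15386 + (⅓ - 53/3*3)) = 5296*(15386 + (⅓ - 53)) = 5296*(15386 - 158/3) = 5296*(46000/3) = 243616000/3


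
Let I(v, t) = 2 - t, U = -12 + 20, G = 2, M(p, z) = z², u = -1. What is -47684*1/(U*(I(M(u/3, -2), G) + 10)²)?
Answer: -11921/200 ≈ -59.605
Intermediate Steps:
U = 8
-47684*1/(U*(I(M(u/3, -2), G) + 10)²) = -47684*1/(8*((2 - 1*2) + 10)²) = -47684*1/(8*((2 - 2) + 10)²) = -47684*1/(8*(0 + 10)²) = -47684/(8*10²) = -47684/(8*100) = -47684/800 = -47684*1/800 = -11921/200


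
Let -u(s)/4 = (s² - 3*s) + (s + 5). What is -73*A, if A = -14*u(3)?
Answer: -32704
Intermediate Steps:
u(s) = -20 - 4*s² + 8*s (u(s) = -4*((s² - 3*s) + (s + 5)) = -4*((s² - 3*s) + (5 + s)) = -4*(5 + s² - 2*s) = -20 - 4*s² + 8*s)
A = 448 (A = -14*(-20 - 4*3² + 8*3) = -14*(-20 - 4*9 + 24) = -14*(-20 - 36 + 24) = -14*(-32) = 448)
-73*A = -73*448 = -32704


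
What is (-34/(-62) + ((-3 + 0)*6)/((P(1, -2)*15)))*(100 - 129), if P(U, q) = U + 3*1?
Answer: -2233/310 ≈ -7.2032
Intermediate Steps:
P(U, q) = 3 + U (P(U, q) = U + 3 = 3 + U)
(-34/(-62) + ((-3 + 0)*6)/((P(1, -2)*15)))*(100 - 129) = (-34/(-62) + ((-3 + 0)*6)/(((3 + 1)*15)))*(100 - 129) = (-34*(-1/62) + (-3*6)/((4*15)))*(-29) = (17/31 - 18/60)*(-29) = (17/31 - 18*1/60)*(-29) = (17/31 - 3/10)*(-29) = (77/310)*(-29) = -2233/310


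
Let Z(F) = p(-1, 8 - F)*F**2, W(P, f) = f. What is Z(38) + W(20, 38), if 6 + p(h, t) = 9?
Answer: 4370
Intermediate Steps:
p(h, t) = 3 (p(h, t) = -6 + 9 = 3)
Z(F) = 3*F**2
Z(38) + W(20, 38) = 3*38**2 + 38 = 3*1444 + 38 = 4332 + 38 = 4370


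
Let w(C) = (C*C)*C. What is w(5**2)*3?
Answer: 46875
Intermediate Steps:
w(C) = C**3 (w(C) = C**2*C = C**3)
w(5**2)*3 = (5**2)**3*3 = 25**3*3 = 15625*3 = 46875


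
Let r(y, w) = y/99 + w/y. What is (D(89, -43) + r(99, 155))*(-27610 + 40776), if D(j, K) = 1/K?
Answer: 142495618/4257 ≈ 33473.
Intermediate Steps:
r(y, w) = y/99 + w/y (r(y, w) = y*(1/99) + w/y = y/99 + w/y)
(D(89, -43) + r(99, 155))*(-27610 + 40776) = (1/(-43) + ((1/99)*99 + 155/99))*(-27610 + 40776) = (-1/43 + (1 + 155*(1/99)))*13166 = (-1/43 + (1 + 155/99))*13166 = (-1/43 + 254/99)*13166 = (10823/4257)*13166 = 142495618/4257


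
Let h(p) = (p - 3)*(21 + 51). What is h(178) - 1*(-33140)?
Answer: 45740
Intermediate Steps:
h(p) = -216 + 72*p (h(p) = (-3 + p)*72 = -216 + 72*p)
h(178) - 1*(-33140) = (-216 + 72*178) - 1*(-33140) = (-216 + 12816) + 33140 = 12600 + 33140 = 45740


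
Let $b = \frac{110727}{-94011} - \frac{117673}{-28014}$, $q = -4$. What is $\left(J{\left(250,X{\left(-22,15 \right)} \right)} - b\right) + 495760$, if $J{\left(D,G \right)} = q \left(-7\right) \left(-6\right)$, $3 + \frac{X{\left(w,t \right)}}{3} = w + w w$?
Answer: $\frac{435065033692981}{877874718} \approx 4.9559 \cdot 10^{5}$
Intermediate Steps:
$X{\left(w,t \right)} = -9 + 3 w + 3 w^{2}$ ($X{\left(w,t \right)} = -9 + 3 \left(w + w w\right) = -9 + 3 \left(w + w^{2}\right) = -9 + \left(3 w + 3 w^{2}\right) = -9 + 3 w + 3 w^{2}$)
$b = \frac{2653550075}{877874718}$ ($b = 110727 \left(- \frac{1}{94011}\right) - - \frac{117673}{28014} = - \frac{36909}{31337} + \frac{117673}{28014} = \frac{2653550075}{877874718} \approx 3.0227$)
$J{\left(D,G \right)} = -168$ ($J{\left(D,G \right)} = \left(-4\right) \left(-7\right) \left(-6\right) = 28 \left(-6\right) = -168$)
$\left(J{\left(250,X{\left(-22,15 \right)} \right)} - b\right) + 495760 = \left(-168 - \frac{2653550075}{877874718}\right) + 495760 = - \frac{150136502699}{877874718} + 495760 = \frac{435065033692981}{877874718}$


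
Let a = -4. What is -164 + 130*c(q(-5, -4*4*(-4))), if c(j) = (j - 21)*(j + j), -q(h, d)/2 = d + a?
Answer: 4399036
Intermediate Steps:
q(h, d) = 8 - 2*d (q(h, d) = -2*(d - 4) = -2*(-4 + d) = 8 - 2*d)
c(j) = 2*j*(-21 + j) (c(j) = (-21 + j)*(2*j) = 2*j*(-21 + j))
-164 + 130*c(q(-5, -4*4*(-4))) = -164 + 130*(2*(8 - 2*(-4*4)*(-4))*(-21 + (8 - 2*(-4*4)*(-4)))) = -164 + 130*(2*(8 - (-32)*(-4))*(-21 + (8 - (-32)*(-4)))) = -164 + 130*(2*(8 - 2*64)*(-21 + (8 - 2*64))) = -164 + 130*(2*(8 - 128)*(-21 + (8 - 128))) = -164 + 130*(2*(-120)*(-21 - 120)) = -164 + 130*(2*(-120)*(-141)) = -164 + 130*33840 = -164 + 4399200 = 4399036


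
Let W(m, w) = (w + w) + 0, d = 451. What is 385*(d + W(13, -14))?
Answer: 162855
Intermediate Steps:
W(m, w) = 2*w (W(m, w) = 2*w + 0 = 2*w)
385*(d + W(13, -14)) = 385*(451 + 2*(-14)) = 385*(451 - 28) = 385*423 = 162855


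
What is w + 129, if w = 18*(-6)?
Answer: 21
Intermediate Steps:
w = -108
w + 129 = -108 + 129 = 21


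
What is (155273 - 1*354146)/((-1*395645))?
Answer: 198873/395645 ≈ 0.50266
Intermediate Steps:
(155273 - 1*354146)/((-1*395645)) = (155273 - 354146)/(-395645) = -198873*(-1/395645) = 198873/395645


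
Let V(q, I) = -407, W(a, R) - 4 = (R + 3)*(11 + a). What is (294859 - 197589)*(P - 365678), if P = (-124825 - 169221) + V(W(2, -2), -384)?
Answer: -64210942370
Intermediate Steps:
W(a, R) = 4 + (3 + R)*(11 + a) (W(a, R) = 4 + (R + 3)*(11 + a) = 4 + (3 + R)*(11 + a))
P = -294453 (P = (-124825 - 169221) - 407 = -294046 - 407 = -294453)
(294859 - 197589)*(P - 365678) = (294859 - 197589)*(-294453 - 365678) = 97270*(-660131) = -64210942370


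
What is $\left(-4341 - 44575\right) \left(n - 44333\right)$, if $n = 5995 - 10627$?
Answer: $2395171940$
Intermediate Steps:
$n = -4632$ ($n = 5995 - 10627 = -4632$)
$\left(-4341 - 44575\right) \left(n - 44333\right) = \left(-4341 - 44575\right) \left(-4632 - 44333\right) = \left(-48916\right) \left(-48965\right) = 2395171940$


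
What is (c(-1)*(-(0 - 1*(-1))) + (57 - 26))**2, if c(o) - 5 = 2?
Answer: 576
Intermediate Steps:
c(o) = 7 (c(o) = 5 + 2 = 7)
(c(-1)*(-(0 - 1*(-1))) + (57 - 26))**2 = (7*(-(0 - 1*(-1))) + (57 - 26))**2 = (7*(-(0 + 1)) + 31)**2 = (7*(-1*1) + 31)**2 = (7*(-1) + 31)**2 = (-7 + 31)**2 = 24**2 = 576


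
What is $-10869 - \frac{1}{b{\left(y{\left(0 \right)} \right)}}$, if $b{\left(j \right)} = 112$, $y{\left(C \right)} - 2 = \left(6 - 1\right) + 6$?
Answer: $- \frac{1217329}{112} \approx -10869.0$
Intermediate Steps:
$y{\left(C \right)} = 13$ ($y{\left(C \right)} = 2 + \left(\left(6 - 1\right) + 6\right) = 2 + \left(5 + 6\right) = 2 + 11 = 13$)
$-10869 - \frac{1}{b{\left(y{\left(0 \right)} \right)}} = -10869 - \frac{1}{112} = - \frac{1217329}{112}$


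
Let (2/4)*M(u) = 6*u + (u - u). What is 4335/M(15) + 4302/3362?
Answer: 511621/20172 ≈ 25.363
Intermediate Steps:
M(u) = 12*u (M(u) = 2*(6*u + (u - u)) = 2*(6*u + 0) = 2*(6*u) = 12*u)
4335/M(15) + 4302/3362 = 4335/((12*15)) + 4302/3362 = 4335/180 + 4302*(1/3362) = 4335*(1/180) + 2151/1681 = 289/12 + 2151/1681 = 511621/20172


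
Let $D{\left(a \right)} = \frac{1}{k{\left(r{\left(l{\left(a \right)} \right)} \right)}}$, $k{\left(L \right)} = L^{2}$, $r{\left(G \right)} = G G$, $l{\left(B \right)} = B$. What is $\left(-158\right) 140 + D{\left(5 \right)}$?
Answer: $- \frac{13824999}{625} \approx -22120.0$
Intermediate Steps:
$r{\left(G \right)} = G^{2}$
$D{\left(a \right)} = \frac{1}{a^{4}}$ ($D{\left(a \right)} = \frac{1}{\left(a^{2}\right)^{2}} = \frac{1}{a^{4}}$)
$\left(-158\right) 140 + D{\left(5 \right)} = \left(-158\right) 140 + \frac{1}{625} = -22120 + \frac{1}{625} = - \frac{13824999}{625}$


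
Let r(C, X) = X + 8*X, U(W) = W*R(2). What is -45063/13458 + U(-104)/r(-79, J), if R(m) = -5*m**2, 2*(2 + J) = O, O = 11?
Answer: 17715437/282618 ≈ 62.683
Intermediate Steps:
J = 7/2 (J = -2 + (1/2)*11 = -2 + 11/2 = 7/2 ≈ 3.5000)
U(W) = -20*W (U(W) = W*(-5*2**2) = W*(-5*4) = W*(-20) = -20*W)
r(C, X) = 9*X
-45063/13458 + U(-104)/r(-79, J) = -45063/13458 + (-20*(-104))/((9*(7/2))) = -45063*1/13458 + 2080/(63/2) = -15021/4486 + 2080*(2/63) = -15021/4486 + 4160/63 = 17715437/282618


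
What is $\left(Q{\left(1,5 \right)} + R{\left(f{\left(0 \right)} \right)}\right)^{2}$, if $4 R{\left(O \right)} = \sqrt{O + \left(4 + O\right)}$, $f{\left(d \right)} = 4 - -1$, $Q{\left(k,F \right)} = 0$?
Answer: $\frac{7}{8} \approx 0.875$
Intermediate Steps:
$f{\left(d \right)} = 5$ ($f{\left(d \right)} = 4 + 1 = 5$)
$R{\left(O \right)} = \frac{\sqrt{4 + 2 O}}{4}$ ($R{\left(O \right)} = \frac{\sqrt{O + \left(4 + O\right)}}{4} = \frac{\sqrt{4 + 2 O}}{4}$)
$\left(Q{\left(1,5 \right)} + R{\left(f{\left(0 \right)} \right)}\right)^{2} = \left(0 + \frac{\sqrt{4 + 2 \cdot 5}}{4}\right)^{2} = \left(0 + \frac{\sqrt{4 + 10}}{4}\right)^{2} = \left(0 + \frac{\sqrt{14}}{4}\right)^{2} = \left(\frac{\sqrt{14}}{4}\right)^{2} = \frac{7}{8}$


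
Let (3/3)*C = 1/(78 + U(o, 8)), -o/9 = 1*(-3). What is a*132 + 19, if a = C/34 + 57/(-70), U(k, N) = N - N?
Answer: -684052/7735 ≈ -88.436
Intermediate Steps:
o = 27 (o = -9*(-3) = 27)
U(k, N) = 0
C = 1/78 (C = 1/(78 + 0) = 1/78 ≈ 0.012821)
a = -75547/92820 (a = (1/78)/34 + 57/(-70) = (1/78)*(1/34) + 57*(-1/70) = 1/2652 - 57/70 = -75547/92820 ≈ -0.81391)
a*132 + 19 = -75547/92820*132 + 19 = -831017/7735 + 19 = -684052/7735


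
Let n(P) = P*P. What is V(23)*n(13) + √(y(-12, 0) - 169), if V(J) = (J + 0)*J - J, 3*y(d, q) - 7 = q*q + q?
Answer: 85514 + 10*I*√15/3 ≈ 85514.0 + 12.91*I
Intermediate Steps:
y(d, q) = 7/3 + q/3 + q²/3 (y(d, q) = 7/3 + (q*q + q)/3 = 7/3 + (q² + q)/3 = 7/3 + (q + q²)/3 = 7/3 + (q/3 + q²/3) = 7/3 + q/3 + q²/3)
n(P) = P²
V(J) = J² - J (V(J) = J*J - J = J² - J)
V(23)*n(13) + √(y(-12, 0) - 169) = (23*(-1 + 23))*13² + √((7/3 + (⅓)*0 + (⅓)*0²) - 169) = (23*22)*169 + √((7/3 + 0 + (⅓)*0) - 169) = 506*169 + √((7/3 + 0 + 0) - 169) = 85514 + √(7/3 - 169) = 85514 + √(-500/3) = 85514 + 10*I*√15/3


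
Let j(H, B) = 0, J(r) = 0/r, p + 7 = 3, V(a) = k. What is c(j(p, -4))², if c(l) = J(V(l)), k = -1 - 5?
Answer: 0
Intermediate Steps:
k = -6
V(a) = -6
p = -4 (p = -7 + 3 = -4)
J(r) = 0
c(l) = 0
c(j(p, -4))² = 0² = 0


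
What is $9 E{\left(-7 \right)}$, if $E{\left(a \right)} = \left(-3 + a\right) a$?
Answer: $630$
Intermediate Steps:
$E{\left(a \right)} = a \left(-3 + a\right)$
$9 E{\left(-7 \right)} = 9 \left(- 7 \left(-3 - 7\right)\right) = 9 \left(\left(-7\right) \left(-10\right)\right) = 9 \cdot 70 = 630$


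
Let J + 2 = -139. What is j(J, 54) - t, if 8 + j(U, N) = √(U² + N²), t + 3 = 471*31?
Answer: -14606 + 3*√2533 ≈ -14455.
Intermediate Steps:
t = 14598 (t = -3 + 471*31 = -3 + 14601 = 14598)
J = -141 (J = -2 - 139 = -141)
j(U, N) = -8 + √(N² + U²) (j(U, N) = -8 + √(U² + N²) = -8 + √(N² + U²))
j(J, 54) - t = (-8 + √(54² + (-141)²)) - 1*14598 = (-8 + √(2916 + 19881)) - 14598 = (-8 + √22797) - 14598 = (-8 + 3*√2533) - 14598 = -14606 + 3*√2533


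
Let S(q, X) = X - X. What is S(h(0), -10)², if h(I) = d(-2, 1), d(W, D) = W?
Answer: 0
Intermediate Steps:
h(I) = -2
S(q, X) = 0
S(h(0), -10)² = 0² = 0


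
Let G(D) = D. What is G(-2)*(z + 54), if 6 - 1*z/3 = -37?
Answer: -366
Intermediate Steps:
z = 129 (z = 18 - 3*(-37) = 18 + 111 = 129)
G(-2)*(z + 54) = -2*(129 + 54) = -2*183 = -366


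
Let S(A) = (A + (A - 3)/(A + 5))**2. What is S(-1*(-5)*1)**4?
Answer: 208827064576/390625 ≈ 5.3460e+5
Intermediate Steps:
S(A) = (A + (-3 + A)/(5 + A))**2
S(-1*(-5)*1)**4 = ((-3 + (-1*(-5)*1)**2 + 6*(-1*(-5)*1))**2/(5 - 1*(-5)*1)**2)**4 = ((-3 + (5*1)**2 + 6*(5*1))**2/(5 + 5*1)**2)**4 = ((-3 + 5**2 + 6*5)**2/(5 + 5)**2)**4 = ((-3 + 25 + 30)**2/10**2)**4 = ((1/100)*52**2)**4 = ((1/100)*2704)**4 = (676/25)**4 = 208827064576/390625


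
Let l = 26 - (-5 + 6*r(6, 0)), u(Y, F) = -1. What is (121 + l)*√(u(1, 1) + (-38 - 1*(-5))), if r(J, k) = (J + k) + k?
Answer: 116*I*√34 ≈ 676.39*I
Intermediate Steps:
r(J, k) = J + 2*k
l = -5 (l = 26 - (-5 + 6*(6 + 2*0)) = 26 - (-5 + 6*(6 + 0)) = 26 - (-5 + 6*6) = 26 - (-5 + 36) = 26 - 1*31 = 26 - 31 = -5)
(121 + l)*√(u(1, 1) + (-38 - 1*(-5))) = (121 - 5)*√(-1 + (-38 - 1*(-5))) = 116*√(-1 + (-38 + 5)) = 116*√(-1 - 33) = 116*√(-34) = 116*(I*√34) = 116*I*√34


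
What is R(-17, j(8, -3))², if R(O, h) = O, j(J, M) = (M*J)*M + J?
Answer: 289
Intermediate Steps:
j(J, M) = J + J*M² (j(J, M) = (J*M)*M + J = J*M² + J = J + J*M²)
R(-17, j(8, -3))² = (-17)² = 289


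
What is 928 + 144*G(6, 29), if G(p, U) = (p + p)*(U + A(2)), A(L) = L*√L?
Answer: 51040 + 3456*√2 ≈ 55928.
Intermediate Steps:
A(L) = L^(3/2)
G(p, U) = 2*p*(U + 2*√2) (G(p, U) = (p + p)*(U + 2^(3/2)) = (2*p)*(U + 2*√2) = 2*p*(U + 2*√2))
928 + 144*G(6, 29) = 928 + 144*(2*6*(29 + 2*√2)) = 928 + 144*(348 + 24*√2) = 928 + (50112 + 3456*√2) = 51040 + 3456*√2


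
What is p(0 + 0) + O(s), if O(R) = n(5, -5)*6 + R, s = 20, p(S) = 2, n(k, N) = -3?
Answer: 4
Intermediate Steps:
O(R) = -18 + R (O(R) = -3*6 + R = -18 + R)
p(0 + 0) + O(s) = 2 + (-18 + 20) = 2 + 2 = 4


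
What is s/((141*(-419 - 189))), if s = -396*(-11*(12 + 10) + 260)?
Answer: 297/3572 ≈ 0.083147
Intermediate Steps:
s = -7128 (s = -396*(-11*22 + 260) = -396*(-242 + 260) = -396*18 = -7128)
s/((141*(-419 - 189))) = -7128*1/(141*(-419 - 189)) = -7128/(141*(-608)) = -7128/(-85728) = -7128*(-1/85728) = 297/3572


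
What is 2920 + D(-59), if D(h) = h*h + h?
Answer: 6342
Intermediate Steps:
D(h) = h + h² (D(h) = h² + h = h + h²)
2920 + D(-59) = 2920 - 59*(1 - 59) = 2920 - 59*(-58) = 2920 + 3422 = 6342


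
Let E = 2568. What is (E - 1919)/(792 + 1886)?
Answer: 649/2678 ≈ 0.24235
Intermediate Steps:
(E - 1919)/(792 + 1886) = (2568 - 1919)/(792 + 1886) = 649/2678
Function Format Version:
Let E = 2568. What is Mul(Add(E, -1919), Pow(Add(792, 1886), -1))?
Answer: Rational(649, 2678) ≈ 0.24235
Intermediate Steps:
Mul(Add(E, -1919), Pow(Add(792, 1886), -1)) = Mul(Add(2568, -1919), Pow(Add(792, 1886), -1)) = Mul(649, Pow(2678, -1)) = Mul(649, Rational(1, 2678)) = Rational(649, 2678)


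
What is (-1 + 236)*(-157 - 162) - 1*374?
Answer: -75339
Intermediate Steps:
(-1 + 236)*(-157 - 162) - 1*374 = 235*(-319) - 374 = -74965 - 374 = -75339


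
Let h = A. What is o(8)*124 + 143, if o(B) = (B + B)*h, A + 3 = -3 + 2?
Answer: -7793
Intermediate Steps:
A = -4 (A = -3 + (-3 + 2) = -3 - 1 = -4)
h = -4
o(B) = -8*B (o(B) = (B + B)*(-4) = (2*B)*(-4) = -8*B)
o(8)*124 + 143 = -8*8*124 + 143 = -64*124 + 143 = -7936 + 143 = -7793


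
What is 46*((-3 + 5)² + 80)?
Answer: 3864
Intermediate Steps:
46*((-3 + 5)² + 80) = 46*(2² + 80) = 46*(4 + 80) = 46*84 = 3864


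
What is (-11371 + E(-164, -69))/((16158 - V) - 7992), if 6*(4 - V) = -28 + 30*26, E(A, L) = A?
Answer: -34605/24862 ≈ -1.3919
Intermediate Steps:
V = -364/3 (V = 4 - (-28 + 30*26)/6 = 4 - (-28 + 780)/6 = 4 - 1/6*752 = 4 - 376/3 = -364/3 ≈ -121.33)
(-11371 + E(-164, -69))/((16158 - V) - 7992) = (-11371 - 164)/((16158 - 1*(-364/3)) - 7992) = -11535/((16158 + 364/3) - 7992) = -11535/(48838/3 - 7992) = -11535/24862/3 = -11535*3/24862 = -34605/24862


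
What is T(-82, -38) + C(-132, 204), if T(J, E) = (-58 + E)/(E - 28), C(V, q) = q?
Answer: 2260/11 ≈ 205.45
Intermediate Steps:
T(J, E) = (-58 + E)/(-28 + E)
T(-82, -38) + C(-132, 204) = (-58 - 38)/(-28 - 38) + 204 = -96/(-66) + 204 = -1/66*(-96) + 204 = 16/11 + 204 = 2260/11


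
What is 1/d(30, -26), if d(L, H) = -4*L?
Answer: -1/120 ≈ -0.0083333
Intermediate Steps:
1/d(30, -26) = 1/(-4*30) = 1/(-120) = -1/120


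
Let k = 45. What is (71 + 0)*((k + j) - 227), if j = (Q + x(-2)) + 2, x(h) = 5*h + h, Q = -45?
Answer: -16827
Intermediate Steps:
x(h) = 6*h
j = -55 (j = (-45 + 6*(-2)) + 2 = (-45 - 12) + 2 = -57 + 2 = -55)
(71 + 0)*((k + j) - 227) = (71 + 0)*((45 - 55) - 227) = 71*(-10 - 227) = 71*(-237) = -16827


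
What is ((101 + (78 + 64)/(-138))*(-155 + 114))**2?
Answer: 79986021124/4761 ≈ 1.6800e+7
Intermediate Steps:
((101 + (78 + 64)/(-138))*(-155 + 114))**2 = ((101 + 142*(-1/138))*(-41))**2 = ((101 - 71/69)*(-41))**2 = ((6898/69)*(-41))**2 = (-282818/69)**2 = 79986021124/4761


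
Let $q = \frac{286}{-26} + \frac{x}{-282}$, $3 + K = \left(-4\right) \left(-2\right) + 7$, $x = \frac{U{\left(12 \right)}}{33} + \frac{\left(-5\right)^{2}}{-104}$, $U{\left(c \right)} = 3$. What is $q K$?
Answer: $- \frac{3548517}{26884} \approx -131.99$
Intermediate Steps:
$x = - \frac{171}{1144}$ ($x = \frac{3}{33} + \frac{\left(-5\right)^{2}}{-104} = 3 \cdot \frac{1}{33} + 25 \left(- \frac{1}{104}\right) = \frac{1}{11} - \frac{25}{104} = - \frac{171}{1144} \approx -0.14948$)
$K = 12$ ($K = -3 + \left(\left(-4\right) \left(-2\right) + 7\right) = -3 + \left(8 + 7\right) = -3 + 15 = 12$)
$q = - \frac{1182839}{107536}$ ($q = \frac{286}{-26} - \frac{171}{1144 \left(-282\right)} = 286 \left(- \frac{1}{26}\right) - - \frac{57}{107536} = -11 + \frac{57}{107536} = - \frac{1182839}{107536} \approx -10.999$)
$q K = \left(- \frac{1182839}{107536}\right) 12 = - \frac{3548517}{26884}$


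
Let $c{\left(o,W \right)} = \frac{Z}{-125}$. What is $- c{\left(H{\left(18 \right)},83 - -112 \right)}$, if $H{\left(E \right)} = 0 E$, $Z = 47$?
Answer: $\frac{47}{125} \approx 0.376$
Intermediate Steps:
$H{\left(E \right)} = 0$
$c{\left(o,W \right)} = - \frac{47}{125}$ ($c{\left(o,W \right)} = \frac{47}{-125} = 47 \left(- \frac{1}{125}\right) = - \frac{47}{125}$)
$- c{\left(H{\left(18 \right)},83 - -112 \right)} = \left(-1\right) \left(- \frac{47}{125}\right) = \frac{47}{125}$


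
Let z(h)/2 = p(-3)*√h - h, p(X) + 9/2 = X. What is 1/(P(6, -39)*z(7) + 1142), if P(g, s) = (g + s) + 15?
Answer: 697/716468 - 135*√7/716468 ≈ 0.00047430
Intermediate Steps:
P(g, s) = 15 + g + s
p(X) = -9/2 + X
z(h) = -15*√h - 2*h (z(h) = 2*((-9/2 - 3)*√h - h) = 2*(-15*√h/2 - h) = 2*(-h - 15*√h/2) = -15*√h - 2*h)
1/(P(6, -39)*z(7) + 1142) = 1/((15 + 6 - 39)*(-15*√7 - 2*7) + 1142) = 1/(-18*(-15*√7 - 14) + 1142) = 1/(-18*(-14 - 15*√7) + 1142) = 1/((252 + 270*√7) + 1142) = 1/(1394 + 270*√7)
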